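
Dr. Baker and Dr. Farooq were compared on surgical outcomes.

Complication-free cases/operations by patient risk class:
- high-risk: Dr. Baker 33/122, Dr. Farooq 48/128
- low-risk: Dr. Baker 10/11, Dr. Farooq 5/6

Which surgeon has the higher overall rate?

Dr. Farooq

High-risk: Dr. Baker 33/122 = 27.0%, Dr. Farooq 48/128 = 37.5% → Dr. Farooq
Low-risk: Dr. Baker 10/11 = 90.9%, Dr. Farooq 5/6 = 83.3% → Dr. Baker
Overall: Dr. Baker 43/133 = 32.3%, Dr. Farooq 53/134 = 39.6% → Dr. Farooq
(Neither sweeps every patient risk group, but Dr. Farooq has the higher pooled rate.)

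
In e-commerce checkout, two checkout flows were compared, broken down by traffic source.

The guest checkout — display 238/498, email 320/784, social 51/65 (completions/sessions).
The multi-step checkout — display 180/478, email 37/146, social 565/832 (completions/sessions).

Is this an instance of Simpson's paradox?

Yes

Display: the guest checkout 238/498 = 47.8%, the multi-step checkout 180/478 = 37.7% → the guest checkout
Email: the guest checkout 320/784 = 40.8%, the multi-step checkout 37/146 = 25.3% → the guest checkout
Social: the guest checkout 51/65 = 78.5%, the multi-step checkout 565/832 = 67.9% → the guest checkout
Overall: the guest checkout 609/1347 = 45.2%, the multi-step checkout 782/1456 = 53.7% → the multi-step checkout
The guest checkout wins each traffic group but the multi-step checkout wins overall — the comparison reverses. The guest checkout's sessions skew toward email, which has a lower base rate.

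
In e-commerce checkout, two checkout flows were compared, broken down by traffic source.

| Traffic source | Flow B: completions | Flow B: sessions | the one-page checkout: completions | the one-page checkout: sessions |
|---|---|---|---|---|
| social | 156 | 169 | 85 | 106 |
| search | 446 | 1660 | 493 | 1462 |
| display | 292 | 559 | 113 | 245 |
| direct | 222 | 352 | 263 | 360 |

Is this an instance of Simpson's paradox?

No

Social: Flow B 156/169 = 92.3%, the one-page checkout 85/106 = 80.2% → Flow B
Search: Flow B 446/1660 = 26.9%, the one-page checkout 493/1462 = 33.7% → the one-page checkout
Display: Flow B 292/559 = 52.2%, the one-page checkout 113/245 = 46.1% → Flow B
Direct: Flow B 222/352 = 63.1%, the one-page checkout 263/360 = 73.1% → the one-page checkout
Overall: Flow B 1116/2740 = 40.7%, the one-page checkout 954/2173 = 43.9% → the one-page checkout
Neither sweeps: Flow B wins 2 of 4 groups, the one-page checkout wins 2. The one-page checkout wins overall but not every group — no Simpson reversal.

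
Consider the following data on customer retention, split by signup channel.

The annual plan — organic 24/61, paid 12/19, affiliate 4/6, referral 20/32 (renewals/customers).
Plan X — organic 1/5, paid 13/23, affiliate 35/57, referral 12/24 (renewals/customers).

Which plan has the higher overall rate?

Organic: the annual plan 24/61 = 39.3%, Plan X 1/5 = 20.0% → the annual plan
Paid: the annual plan 12/19 = 63.2%, Plan X 13/23 = 56.5% → the annual plan
Affiliate: the annual plan 4/6 = 66.7%, Plan X 35/57 = 61.4% → the annual plan
Referral: the annual plan 20/32 = 62.5%, Plan X 12/24 = 50.0% → the annual plan
Overall: the annual plan 60/118 = 50.8%, Plan X 61/109 = 56.0% → Plan X
(The annual plan wins every signup group but Plan X wins overall — the annual plan's customers skew toward the low-rate organic group.)

Plan X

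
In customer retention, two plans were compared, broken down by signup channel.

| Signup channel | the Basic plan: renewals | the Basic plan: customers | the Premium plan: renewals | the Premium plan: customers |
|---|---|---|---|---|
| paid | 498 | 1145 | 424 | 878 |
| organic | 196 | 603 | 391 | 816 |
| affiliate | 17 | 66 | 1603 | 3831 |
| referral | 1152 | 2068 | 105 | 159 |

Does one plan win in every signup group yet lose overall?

Paid: the Basic plan 498/1145 = 43.5%, the Premium plan 424/878 = 48.3% → the Premium plan
Organic: the Basic plan 196/603 = 32.5%, the Premium plan 391/816 = 47.9% → the Premium plan
Affiliate: the Basic plan 17/66 = 25.8%, the Premium plan 1603/3831 = 41.8% → the Premium plan
Referral: the Basic plan 1152/2068 = 55.7%, the Premium plan 105/159 = 66.0% → the Premium plan
Overall: the Basic plan 1863/3882 = 48.0%, the Premium plan 2523/5684 = 44.4% → the Basic plan
The Premium plan wins each signup group but the Basic plan wins overall — the comparison reverses. The Premium plan's customers skew toward affiliate, which has a lower base rate.

Yes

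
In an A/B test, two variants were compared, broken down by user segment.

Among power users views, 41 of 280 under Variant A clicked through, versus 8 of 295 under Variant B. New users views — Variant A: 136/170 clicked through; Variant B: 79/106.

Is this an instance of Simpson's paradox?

No

Power users: Variant A 41/280 = 14.6%, Variant B 8/295 = 2.7% → Variant A
New users: Variant A 136/170 = 80.0%, Variant B 79/106 = 74.5% → Variant A
Overall: Variant A 177/450 = 39.3%, Variant B 87/401 = 21.7% → Variant A
Variant A wins overall and in every user group — no reversal.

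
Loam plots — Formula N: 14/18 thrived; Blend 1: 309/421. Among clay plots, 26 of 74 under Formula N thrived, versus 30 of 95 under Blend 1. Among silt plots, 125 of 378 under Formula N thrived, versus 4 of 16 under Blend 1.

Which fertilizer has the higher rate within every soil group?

Formula N

Loam: Formula N 14/18 = 77.8%, Blend 1 309/421 = 73.4% → Formula N
Clay: Formula N 26/74 = 35.1%, Blend 1 30/95 = 31.6% → Formula N
Silt: Formula N 125/378 = 33.1%, Blend 1 4/16 = 25.0% → Formula N
Formula N has the higher rate in all 3 groups.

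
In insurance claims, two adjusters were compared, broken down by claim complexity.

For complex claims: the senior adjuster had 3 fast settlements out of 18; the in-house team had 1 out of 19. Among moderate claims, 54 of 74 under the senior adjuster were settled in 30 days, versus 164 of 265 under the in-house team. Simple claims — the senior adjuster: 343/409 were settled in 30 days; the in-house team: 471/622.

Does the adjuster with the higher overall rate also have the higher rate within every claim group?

Complex: the senior adjuster 3/18 = 16.7%, the in-house team 1/19 = 5.3% → the senior adjuster
Moderate: the senior adjuster 54/74 = 73.0%, the in-house team 164/265 = 61.9% → the senior adjuster
Simple: the senior adjuster 343/409 = 83.9%, the in-house team 471/622 = 75.7% → the senior adjuster
Overall: the senior adjuster 400/501 = 79.8%, the in-house team 636/906 = 70.2% → the senior adjuster
The senior adjuster wins overall and in every claim group — no reversal.

Yes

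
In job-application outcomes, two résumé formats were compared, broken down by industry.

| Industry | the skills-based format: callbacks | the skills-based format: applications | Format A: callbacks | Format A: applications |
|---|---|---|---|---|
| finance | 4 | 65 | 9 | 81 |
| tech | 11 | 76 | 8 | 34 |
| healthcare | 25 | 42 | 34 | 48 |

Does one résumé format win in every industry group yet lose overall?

No

Finance: the skills-based format 4/65 = 6.2%, Format A 9/81 = 11.1% → Format A
Tech: the skills-based format 11/76 = 14.5%, Format A 8/34 = 23.5% → Format A
Healthcare: the skills-based format 25/42 = 59.5%, Format A 34/48 = 70.8% → Format A
Overall: the skills-based format 40/183 = 21.9%, Format A 51/163 = 31.3% → Format A
Format A wins overall and in every industry group — no reversal.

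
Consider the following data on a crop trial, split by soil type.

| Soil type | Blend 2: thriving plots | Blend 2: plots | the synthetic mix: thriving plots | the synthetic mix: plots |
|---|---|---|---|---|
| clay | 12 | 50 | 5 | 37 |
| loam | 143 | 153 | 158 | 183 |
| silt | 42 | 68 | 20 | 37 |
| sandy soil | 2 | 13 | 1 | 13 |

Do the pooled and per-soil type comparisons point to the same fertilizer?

Clay: Blend 2 12/50 = 24.0%, the synthetic mix 5/37 = 13.5% → Blend 2
Loam: Blend 2 143/153 = 93.5%, the synthetic mix 158/183 = 86.3% → Blend 2
Silt: Blend 2 42/68 = 61.8%, the synthetic mix 20/37 = 54.1% → Blend 2
Sandy soil: Blend 2 2/13 = 15.4%, the synthetic mix 1/13 = 7.7% → Blend 2
Overall: Blend 2 199/284 = 70.1%, the synthetic mix 184/270 = 68.1% → Blend 2
Blend 2 wins overall and in every soil group — no reversal.

Yes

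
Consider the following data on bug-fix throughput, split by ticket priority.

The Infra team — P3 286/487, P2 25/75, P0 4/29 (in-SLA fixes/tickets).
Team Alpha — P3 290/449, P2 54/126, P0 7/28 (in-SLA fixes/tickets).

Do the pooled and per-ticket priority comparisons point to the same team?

P3: the Infra team 286/487 = 58.7%, Team Alpha 290/449 = 64.6% → Team Alpha
P2: the Infra team 25/75 = 33.3%, Team Alpha 54/126 = 42.9% → Team Alpha
P0: the Infra team 4/29 = 13.8%, Team Alpha 7/28 = 25.0% → Team Alpha
Overall: the Infra team 315/591 = 53.3%, Team Alpha 351/603 = 58.2% → Team Alpha
Team Alpha wins overall and in every ticket group — no reversal.

Yes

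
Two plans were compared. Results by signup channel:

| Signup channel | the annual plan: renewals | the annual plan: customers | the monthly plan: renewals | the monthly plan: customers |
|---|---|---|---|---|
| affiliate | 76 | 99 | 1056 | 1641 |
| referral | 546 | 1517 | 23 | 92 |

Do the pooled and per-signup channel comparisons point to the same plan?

Affiliate: the annual plan 76/99 = 76.8%, the monthly plan 1056/1641 = 64.4% → the annual plan
Referral: the annual plan 546/1517 = 36.0%, the monthly plan 23/92 = 25.0% → the annual plan
Overall: the annual plan 622/1616 = 38.5%, the monthly plan 1079/1733 = 62.3% → the monthly plan
The annual plan wins each signup group but the monthly plan wins overall — the comparison reverses. The annual plan's customers skew toward referral, which has a lower base rate.

No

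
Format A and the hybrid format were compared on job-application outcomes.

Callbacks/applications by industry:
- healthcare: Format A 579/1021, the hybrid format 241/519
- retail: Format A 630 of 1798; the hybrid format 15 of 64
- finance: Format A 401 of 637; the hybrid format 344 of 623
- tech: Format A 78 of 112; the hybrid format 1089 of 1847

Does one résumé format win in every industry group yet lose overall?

Healthcare: Format A 579/1021 = 56.7%, the hybrid format 241/519 = 46.4% → Format A
Retail: Format A 630/1798 = 35.0%, the hybrid format 15/64 = 23.4% → Format A
Finance: Format A 401/637 = 63.0%, the hybrid format 344/623 = 55.2% → Format A
Tech: Format A 78/112 = 69.6%, the hybrid format 1089/1847 = 59.0% → Format A
Overall: Format A 1688/3568 = 47.3%, the hybrid format 1689/3053 = 55.3% → the hybrid format
Format A wins each industry group but the hybrid format wins overall — the comparison reverses. Format A's applications skew toward retail, which has a lower base rate.

Yes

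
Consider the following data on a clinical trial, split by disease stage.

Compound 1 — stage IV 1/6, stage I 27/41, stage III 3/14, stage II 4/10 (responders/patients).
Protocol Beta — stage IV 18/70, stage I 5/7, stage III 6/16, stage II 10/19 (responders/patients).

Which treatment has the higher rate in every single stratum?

Stage IV: Compound 1 1/6 = 16.7%, Protocol Beta 18/70 = 25.7% → Protocol Beta
Stage I: Compound 1 27/41 = 65.9%, Protocol Beta 5/7 = 71.4% → Protocol Beta
Stage III: Compound 1 3/14 = 21.4%, Protocol Beta 6/16 = 37.5% → Protocol Beta
Stage II: Compound 1 4/10 = 40.0%, Protocol Beta 10/19 = 52.6% → Protocol Beta
Protocol Beta has the higher rate in all 4 groups.

Protocol Beta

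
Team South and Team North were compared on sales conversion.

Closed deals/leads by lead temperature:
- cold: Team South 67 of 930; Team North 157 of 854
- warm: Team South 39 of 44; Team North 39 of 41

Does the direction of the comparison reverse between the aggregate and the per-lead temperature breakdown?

No

Cold: Team South 67/930 = 7.2%, Team North 157/854 = 18.4% → Team North
Warm: Team South 39/44 = 88.6%, Team North 39/41 = 95.1% → Team North
Overall: Team South 106/974 = 10.9%, Team North 196/895 = 21.9% → Team North
Team North wins overall and in every lead group — no reversal.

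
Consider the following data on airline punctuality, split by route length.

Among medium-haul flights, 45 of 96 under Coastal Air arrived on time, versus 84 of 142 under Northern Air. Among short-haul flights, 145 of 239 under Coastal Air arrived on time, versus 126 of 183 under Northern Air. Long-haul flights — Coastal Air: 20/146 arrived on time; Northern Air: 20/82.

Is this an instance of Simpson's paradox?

No

Medium-haul: Coastal Air 45/96 = 46.9%, Northern Air 84/142 = 59.2% → Northern Air
Short-haul: Coastal Air 145/239 = 60.7%, Northern Air 126/183 = 68.9% → Northern Air
Long-haul: Coastal Air 20/146 = 13.7%, Northern Air 20/82 = 24.4% → Northern Air
Overall: Coastal Air 210/481 = 43.7%, Northern Air 230/407 = 56.5% → Northern Air
Northern Air wins overall and in every route group — no reversal.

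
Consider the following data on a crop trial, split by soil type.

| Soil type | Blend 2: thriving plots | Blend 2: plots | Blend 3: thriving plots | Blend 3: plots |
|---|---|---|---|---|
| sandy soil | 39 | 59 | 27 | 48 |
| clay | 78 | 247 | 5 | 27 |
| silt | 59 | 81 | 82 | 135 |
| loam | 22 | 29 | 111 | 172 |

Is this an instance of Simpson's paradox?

Sandy soil: Blend 2 39/59 = 66.1%, Blend 3 27/48 = 56.2% → Blend 2
Clay: Blend 2 78/247 = 31.6%, Blend 3 5/27 = 18.5% → Blend 2
Silt: Blend 2 59/81 = 72.8%, Blend 3 82/135 = 60.7% → Blend 2
Loam: Blend 2 22/29 = 75.9%, Blend 3 111/172 = 64.5% → Blend 2
Overall: Blend 2 198/416 = 47.6%, Blend 3 225/382 = 58.9% → Blend 3
Blend 2 wins each soil group but Blend 3 wins overall — the comparison reverses. Blend 2's plots skew toward clay, which has a lower base rate.

Yes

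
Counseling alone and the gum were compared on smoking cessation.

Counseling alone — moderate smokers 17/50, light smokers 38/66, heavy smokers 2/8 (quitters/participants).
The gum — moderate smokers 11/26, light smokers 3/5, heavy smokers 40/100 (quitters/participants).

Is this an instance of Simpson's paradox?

Moderate smokers: counseling alone 17/50 = 34.0%, the gum 11/26 = 42.3% → the gum
Light smokers: counseling alone 38/66 = 57.6%, the gum 3/5 = 60.0% → the gum
Heavy smokers: counseling alone 2/8 = 25.0%, the gum 40/100 = 40.0% → the gum
Overall: counseling alone 57/124 = 46.0%, the gum 54/131 = 41.2% → counseling alone
The gum wins each dependence group but counseling alone wins overall — the comparison reverses. The gum's participants skew toward heavy smokers, which has a lower base rate.

Yes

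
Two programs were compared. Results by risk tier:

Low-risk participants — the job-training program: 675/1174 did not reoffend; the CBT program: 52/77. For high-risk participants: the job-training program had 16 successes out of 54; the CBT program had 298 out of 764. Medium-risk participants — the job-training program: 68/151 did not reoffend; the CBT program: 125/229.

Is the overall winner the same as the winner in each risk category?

Low-risk: the job-training program 675/1174 = 57.5%, the CBT program 52/77 = 67.5% → the CBT program
High-risk: the job-training program 16/54 = 29.6%, the CBT program 298/764 = 39.0% → the CBT program
Medium-risk: the job-training program 68/151 = 45.0%, the CBT program 125/229 = 54.6% → the CBT program
Overall: the job-training program 759/1379 = 55.0%, the CBT program 475/1070 = 44.4% → the job-training program
The CBT program wins each risk group but the job-training program wins overall — the comparison reverses. The CBT program's participants skew toward high-risk, which has a lower base rate.

No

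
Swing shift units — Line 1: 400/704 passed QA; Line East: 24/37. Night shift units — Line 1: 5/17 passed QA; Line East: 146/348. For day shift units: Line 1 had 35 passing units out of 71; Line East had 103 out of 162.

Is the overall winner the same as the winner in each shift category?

No

Swing shift: Line 1 400/704 = 56.8%, Line East 24/37 = 64.9% → Line East
Night shift: Line 1 5/17 = 29.4%, Line East 146/348 = 42.0% → Line East
Day shift: Line 1 35/71 = 49.3%, Line East 103/162 = 63.6% → Line East
Overall: Line 1 440/792 = 55.6%, Line East 273/547 = 49.9% → Line 1
Line East wins each shift group but Line 1 wins overall — the comparison reverses. Line East's units skew toward night shift, which has a lower base rate.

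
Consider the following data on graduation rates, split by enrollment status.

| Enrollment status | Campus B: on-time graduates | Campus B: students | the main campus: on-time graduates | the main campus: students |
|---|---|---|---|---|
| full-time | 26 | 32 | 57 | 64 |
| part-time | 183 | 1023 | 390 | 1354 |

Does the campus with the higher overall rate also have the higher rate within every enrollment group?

Yes

Full-time: Campus B 26/32 = 81.2%, the main campus 57/64 = 89.1% → the main campus
Part-time: Campus B 183/1023 = 17.9%, the main campus 390/1354 = 28.8% → the main campus
Overall: Campus B 209/1055 = 19.8%, the main campus 447/1418 = 31.5% → the main campus
The main campus wins overall and in every enrollment group — no reversal.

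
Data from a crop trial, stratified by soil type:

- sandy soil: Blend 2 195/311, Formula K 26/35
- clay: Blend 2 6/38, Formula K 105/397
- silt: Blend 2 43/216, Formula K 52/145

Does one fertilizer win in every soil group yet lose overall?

Yes

Sandy soil: Blend 2 195/311 = 62.7%, Formula K 26/35 = 74.3% → Formula K
Clay: Blend 2 6/38 = 15.8%, Formula K 105/397 = 26.4% → Formula K
Silt: Blend 2 43/216 = 19.9%, Formula K 52/145 = 35.9% → Formula K
Overall: Blend 2 244/565 = 43.2%, Formula K 183/577 = 31.7% → Blend 2
Formula K wins each soil group but Blend 2 wins overall — the comparison reverses. Formula K's plots skew toward clay, which has a lower base rate.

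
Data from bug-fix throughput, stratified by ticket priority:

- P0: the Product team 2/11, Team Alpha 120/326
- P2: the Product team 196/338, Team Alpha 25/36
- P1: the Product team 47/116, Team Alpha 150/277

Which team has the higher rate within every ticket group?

Team Alpha

P0: the Product team 2/11 = 18.2%, Team Alpha 120/326 = 36.8% → Team Alpha
P2: the Product team 196/338 = 58.0%, Team Alpha 25/36 = 69.4% → Team Alpha
P1: the Product team 47/116 = 40.5%, Team Alpha 150/277 = 54.2% → Team Alpha
Team Alpha has the higher rate in all 3 groups.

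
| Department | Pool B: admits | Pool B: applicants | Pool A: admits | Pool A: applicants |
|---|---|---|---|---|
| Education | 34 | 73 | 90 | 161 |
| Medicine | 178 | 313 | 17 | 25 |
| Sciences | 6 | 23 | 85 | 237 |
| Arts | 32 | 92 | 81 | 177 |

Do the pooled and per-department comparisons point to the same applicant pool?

No

Education: Pool B 34/73 = 46.6%, Pool A 90/161 = 55.9% → Pool A
Medicine: Pool B 178/313 = 56.9%, Pool A 17/25 = 68.0% → Pool A
Sciences: Pool B 6/23 = 26.1%, Pool A 85/237 = 35.9% → Pool A
Arts: Pool B 32/92 = 34.8%, Pool A 81/177 = 45.8% → Pool A
Overall: Pool B 250/501 = 49.9%, Pool A 273/600 = 45.5% → Pool B
Pool A wins each department group but Pool B wins overall — the comparison reverses. Pool A's applicants skew toward Sciences, which has a lower base rate.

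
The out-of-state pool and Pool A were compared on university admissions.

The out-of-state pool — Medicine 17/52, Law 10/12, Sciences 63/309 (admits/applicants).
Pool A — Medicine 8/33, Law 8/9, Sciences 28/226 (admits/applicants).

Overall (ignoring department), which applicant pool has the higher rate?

the out-of-state pool

Medicine: the out-of-state pool 17/52 = 32.7%, Pool A 8/33 = 24.2% → the out-of-state pool
Law: the out-of-state pool 10/12 = 83.3%, Pool A 8/9 = 88.9% → Pool A
Sciences: the out-of-state pool 63/309 = 20.4%, Pool A 28/226 = 12.4% → the out-of-state pool
Overall: the out-of-state pool 90/373 = 24.1%, Pool A 44/268 = 16.4% → the out-of-state pool
(Neither sweeps every department group, but the out-of-state pool has the higher pooled rate.)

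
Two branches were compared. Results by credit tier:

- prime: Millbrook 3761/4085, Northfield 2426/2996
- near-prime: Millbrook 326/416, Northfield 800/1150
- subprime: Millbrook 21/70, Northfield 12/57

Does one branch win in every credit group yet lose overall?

Prime: Millbrook 3761/4085 = 92.1%, Northfield 2426/2996 = 81.0% → Millbrook
Near-prime: Millbrook 326/416 = 78.4%, Northfield 800/1150 = 69.6% → Millbrook
Subprime: Millbrook 21/70 = 30.0%, Northfield 12/57 = 21.1% → Millbrook
Overall: Millbrook 4108/4571 = 89.9%, Northfield 3238/4203 = 77.0% → Millbrook
Millbrook wins overall and in every credit group — no reversal.

No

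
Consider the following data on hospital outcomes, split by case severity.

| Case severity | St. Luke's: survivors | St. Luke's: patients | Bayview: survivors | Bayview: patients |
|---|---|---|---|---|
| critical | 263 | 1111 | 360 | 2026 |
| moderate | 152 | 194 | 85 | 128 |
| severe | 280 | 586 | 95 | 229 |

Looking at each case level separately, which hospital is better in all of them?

St. Luke's

Critical: St. Luke's 263/1111 = 23.7%, Bayview 360/2026 = 17.8% → St. Luke's
Moderate: St. Luke's 152/194 = 78.4%, Bayview 85/128 = 66.4% → St. Luke's
Severe: St. Luke's 280/586 = 47.8%, Bayview 95/229 = 41.5% → St. Luke's
St. Luke's has the higher rate in all 3 groups.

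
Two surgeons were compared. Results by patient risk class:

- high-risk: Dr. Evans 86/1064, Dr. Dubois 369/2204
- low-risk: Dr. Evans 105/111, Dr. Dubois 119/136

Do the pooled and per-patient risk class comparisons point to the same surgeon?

No

High-risk: Dr. Evans 86/1064 = 8.1%, Dr. Dubois 369/2204 = 16.7% → Dr. Dubois
Low-risk: Dr. Evans 105/111 = 94.6%, Dr. Dubois 119/136 = 87.5% → Dr. Evans
Overall: Dr. Evans 191/1175 = 16.3%, Dr. Dubois 488/2340 = 20.9% → Dr. Dubois
Neither sweeps: Dr. Evans wins 1 of 2 groups, Dr. Dubois wins 1. Dr. Dubois wins overall but not every group — no Simpson reversal.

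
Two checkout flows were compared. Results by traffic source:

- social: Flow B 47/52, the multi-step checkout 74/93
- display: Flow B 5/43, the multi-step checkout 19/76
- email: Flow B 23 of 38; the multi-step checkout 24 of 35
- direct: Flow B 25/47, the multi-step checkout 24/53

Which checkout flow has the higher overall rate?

Social: Flow B 47/52 = 90.4%, the multi-step checkout 74/93 = 79.6% → Flow B
Display: Flow B 5/43 = 11.6%, the multi-step checkout 19/76 = 25.0% → the multi-step checkout
Email: Flow B 23/38 = 60.5%, the multi-step checkout 24/35 = 68.6% → the multi-step checkout
Direct: Flow B 25/47 = 53.2%, the multi-step checkout 24/53 = 45.3% → Flow B
Overall: Flow B 100/180 = 55.6%, the multi-step checkout 141/257 = 54.9% → Flow B
(Neither sweeps every traffic group, but Flow B has the higher pooled rate.)

Flow B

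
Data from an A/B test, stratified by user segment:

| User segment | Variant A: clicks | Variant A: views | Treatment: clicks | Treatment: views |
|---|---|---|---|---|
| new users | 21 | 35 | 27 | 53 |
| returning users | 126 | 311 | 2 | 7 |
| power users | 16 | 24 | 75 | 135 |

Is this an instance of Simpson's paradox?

New users: Variant A 21/35 = 60.0%, Treatment 27/53 = 50.9% → Variant A
Returning users: Variant A 126/311 = 40.5%, Treatment 2/7 = 28.6% → Variant A
Power users: Variant A 16/24 = 66.7%, Treatment 75/135 = 55.6% → Variant A
Overall: Variant A 163/370 = 44.1%, Treatment 104/195 = 53.3% → Treatment
Variant A wins each user group but Treatment wins overall — the comparison reverses. Variant A's views skew toward returning users, which has a lower base rate.

Yes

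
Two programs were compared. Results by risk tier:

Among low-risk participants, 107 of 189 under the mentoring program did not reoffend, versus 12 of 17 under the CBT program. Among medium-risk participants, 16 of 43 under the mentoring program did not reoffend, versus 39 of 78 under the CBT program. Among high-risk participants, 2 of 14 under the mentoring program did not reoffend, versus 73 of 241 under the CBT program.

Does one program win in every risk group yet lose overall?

Yes

Low-risk: the mentoring program 107/189 = 56.6%, the CBT program 12/17 = 70.6% → the CBT program
Medium-risk: the mentoring program 16/43 = 37.2%, the CBT program 39/78 = 50.0% → the CBT program
High-risk: the mentoring program 2/14 = 14.3%, the CBT program 73/241 = 30.3% → the CBT program
Overall: the mentoring program 125/246 = 50.8%, the CBT program 124/336 = 36.9% → the mentoring program
The CBT program wins each risk group but the mentoring program wins overall — the comparison reverses. The CBT program's participants skew toward high-risk, which has a lower base rate.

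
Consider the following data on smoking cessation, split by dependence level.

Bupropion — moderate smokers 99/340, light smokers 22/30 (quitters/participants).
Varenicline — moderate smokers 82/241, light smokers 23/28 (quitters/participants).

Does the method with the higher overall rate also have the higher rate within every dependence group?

Yes

Moderate smokers: bupropion 99/340 = 29.1%, varenicline 82/241 = 34.0% → varenicline
Light smokers: bupropion 22/30 = 73.3%, varenicline 23/28 = 82.1% → varenicline
Overall: bupropion 121/370 = 32.7%, varenicline 105/269 = 39.0% → varenicline
Varenicline wins overall and in every dependence group — no reversal.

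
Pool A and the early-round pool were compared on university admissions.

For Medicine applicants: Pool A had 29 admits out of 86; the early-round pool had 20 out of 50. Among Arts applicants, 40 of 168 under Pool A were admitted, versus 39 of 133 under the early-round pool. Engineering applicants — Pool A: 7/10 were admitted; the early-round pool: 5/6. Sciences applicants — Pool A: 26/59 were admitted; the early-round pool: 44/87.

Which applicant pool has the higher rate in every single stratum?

the early-round pool

Medicine: Pool A 29/86 = 33.7%, the early-round pool 20/50 = 40.0% → the early-round pool
Arts: Pool A 40/168 = 23.8%, the early-round pool 39/133 = 29.3% → the early-round pool
Engineering: Pool A 7/10 = 70.0%, the early-round pool 5/6 = 83.3% → the early-round pool
Sciences: Pool A 26/59 = 44.1%, the early-round pool 44/87 = 50.6% → the early-round pool
The early-round pool has the higher rate in all 4 groups.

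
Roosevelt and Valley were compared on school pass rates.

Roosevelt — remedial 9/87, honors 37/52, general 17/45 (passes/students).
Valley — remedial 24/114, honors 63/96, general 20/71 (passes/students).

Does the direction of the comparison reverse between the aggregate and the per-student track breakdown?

No

Remedial: Roosevelt 9/87 = 10.3%, Valley 24/114 = 21.1% → Valley
Honors: Roosevelt 37/52 = 71.2%, Valley 63/96 = 65.6% → Roosevelt
General: Roosevelt 17/45 = 37.8%, Valley 20/71 = 28.2% → Roosevelt
Overall: Roosevelt 63/184 = 34.2%, Valley 107/281 = 38.1% → Valley
Neither sweeps: Roosevelt wins 2 of 3 groups, Valley wins 1. Valley wins overall but not every group — no Simpson reversal.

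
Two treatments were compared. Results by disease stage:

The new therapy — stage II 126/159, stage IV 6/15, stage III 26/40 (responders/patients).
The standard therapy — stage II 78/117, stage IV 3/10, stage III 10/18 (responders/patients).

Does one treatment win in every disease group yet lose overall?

No

Stage II: the new therapy 126/159 = 79.2%, the standard therapy 78/117 = 66.7% → the new therapy
Stage IV: the new therapy 6/15 = 40.0%, the standard therapy 3/10 = 30.0% → the new therapy
Stage III: the new therapy 26/40 = 65.0%, the standard therapy 10/18 = 55.6% → the new therapy
Overall: the new therapy 158/214 = 73.8%, the standard therapy 91/145 = 62.8% → the new therapy
The new therapy wins overall and in every disease group — no reversal.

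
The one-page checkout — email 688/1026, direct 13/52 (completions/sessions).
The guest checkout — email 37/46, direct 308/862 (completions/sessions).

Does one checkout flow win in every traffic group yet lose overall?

Email: the one-page checkout 688/1026 = 67.1%, the guest checkout 37/46 = 80.4% → the guest checkout
Direct: the one-page checkout 13/52 = 25.0%, the guest checkout 308/862 = 35.7% → the guest checkout
Overall: the one-page checkout 701/1078 = 65.0%, the guest checkout 345/908 = 38.0% → the one-page checkout
The guest checkout wins each traffic group but the one-page checkout wins overall — the comparison reverses. The guest checkout's sessions skew toward direct, which has a lower base rate.

Yes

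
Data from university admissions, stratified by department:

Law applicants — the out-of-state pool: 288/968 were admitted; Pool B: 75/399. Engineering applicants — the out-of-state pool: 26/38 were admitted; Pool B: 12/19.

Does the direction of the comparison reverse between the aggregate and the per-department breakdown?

No

Law: the out-of-state pool 288/968 = 29.8%, Pool B 75/399 = 18.8% → the out-of-state pool
Engineering: the out-of-state pool 26/38 = 68.4%, Pool B 12/19 = 63.2% → the out-of-state pool
Overall: the out-of-state pool 314/1006 = 31.2%, Pool B 87/418 = 20.8% → the out-of-state pool
The out-of-state pool wins overall and in every department group — no reversal.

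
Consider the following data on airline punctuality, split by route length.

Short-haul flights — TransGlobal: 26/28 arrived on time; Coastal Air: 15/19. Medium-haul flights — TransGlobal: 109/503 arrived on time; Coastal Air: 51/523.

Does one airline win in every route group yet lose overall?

Short-haul: TransGlobal 26/28 = 92.9%, Coastal Air 15/19 = 78.9% → TransGlobal
Medium-haul: TransGlobal 109/503 = 21.7%, Coastal Air 51/523 = 9.8% → TransGlobal
Overall: TransGlobal 135/531 = 25.4%, Coastal Air 66/542 = 12.2% → TransGlobal
TransGlobal wins overall and in every route group — no reversal.

No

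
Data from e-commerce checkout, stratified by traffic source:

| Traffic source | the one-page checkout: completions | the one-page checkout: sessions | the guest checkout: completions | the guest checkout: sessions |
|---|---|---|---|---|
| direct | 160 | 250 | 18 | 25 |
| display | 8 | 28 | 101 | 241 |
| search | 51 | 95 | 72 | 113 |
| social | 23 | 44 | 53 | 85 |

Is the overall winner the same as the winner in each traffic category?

Direct: the one-page checkout 160/250 = 64.0%, the guest checkout 18/25 = 72.0% → the guest checkout
Display: the one-page checkout 8/28 = 28.6%, the guest checkout 101/241 = 41.9% → the guest checkout
Search: the one-page checkout 51/95 = 53.7%, the guest checkout 72/113 = 63.7% → the guest checkout
Social: the one-page checkout 23/44 = 52.3%, the guest checkout 53/85 = 62.4% → the guest checkout
Overall: the one-page checkout 242/417 = 58.0%, the guest checkout 244/464 = 52.6% → the one-page checkout
The guest checkout wins each traffic group but the one-page checkout wins overall — the comparison reverses. The guest checkout's sessions skew toward display, which has a lower base rate.

No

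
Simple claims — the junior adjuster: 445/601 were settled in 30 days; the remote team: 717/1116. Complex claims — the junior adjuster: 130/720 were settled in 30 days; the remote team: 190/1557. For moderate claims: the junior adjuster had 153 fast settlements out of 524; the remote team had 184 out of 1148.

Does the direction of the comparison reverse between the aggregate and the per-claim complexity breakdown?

No

Simple: the junior adjuster 445/601 = 74.0%, the remote team 717/1116 = 64.2% → the junior adjuster
Complex: the junior adjuster 130/720 = 18.1%, the remote team 190/1557 = 12.2% → the junior adjuster
Moderate: the junior adjuster 153/524 = 29.2%, the remote team 184/1148 = 16.0% → the junior adjuster
Overall: the junior adjuster 728/1845 = 39.5%, the remote team 1091/3821 = 28.6% → the junior adjuster
The junior adjuster wins overall and in every claim group — no reversal.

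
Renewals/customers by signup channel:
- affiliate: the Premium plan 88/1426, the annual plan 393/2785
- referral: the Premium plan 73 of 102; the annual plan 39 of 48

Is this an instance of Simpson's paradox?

No

Affiliate: the Premium plan 88/1426 = 6.2%, the annual plan 393/2785 = 14.1% → the annual plan
Referral: the Premium plan 73/102 = 71.6%, the annual plan 39/48 = 81.2% → the annual plan
Overall: the Premium plan 161/1528 = 10.5%, the annual plan 432/2833 = 15.2% → the annual plan
The annual plan wins overall and in every signup group — no reversal.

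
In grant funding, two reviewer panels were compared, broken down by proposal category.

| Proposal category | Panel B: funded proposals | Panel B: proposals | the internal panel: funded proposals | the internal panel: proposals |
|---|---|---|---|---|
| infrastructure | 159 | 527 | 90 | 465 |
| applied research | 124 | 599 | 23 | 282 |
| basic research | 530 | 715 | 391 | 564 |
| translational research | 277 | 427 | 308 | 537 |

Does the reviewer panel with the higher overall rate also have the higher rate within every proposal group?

Infrastructure: Panel B 159/527 = 30.2%, the internal panel 90/465 = 19.4% → Panel B
Applied research: Panel B 124/599 = 20.7%, the internal panel 23/282 = 8.2% → Panel B
Basic research: Panel B 530/715 = 74.1%, the internal panel 391/564 = 69.3% → Panel B
Translational research: Panel B 277/427 = 64.9%, the internal panel 308/537 = 57.4% → Panel B
Overall: Panel B 1090/2268 = 48.1%, the internal panel 812/1848 = 43.9% → Panel B
Panel B wins overall and in every proposal group — no reversal.

Yes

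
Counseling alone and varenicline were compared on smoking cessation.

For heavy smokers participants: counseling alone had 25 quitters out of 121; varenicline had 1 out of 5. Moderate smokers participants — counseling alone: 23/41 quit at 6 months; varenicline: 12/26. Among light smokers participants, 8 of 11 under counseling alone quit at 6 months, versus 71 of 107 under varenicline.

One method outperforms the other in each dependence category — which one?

counseling alone

Heavy smokers: counseling alone 25/121 = 20.7%, varenicline 1/5 = 20.0% → counseling alone
Moderate smokers: counseling alone 23/41 = 56.1%, varenicline 12/26 = 46.2% → counseling alone
Light smokers: counseling alone 8/11 = 72.7%, varenicline 71/107 = 66.4% → counseling alone
Counseling alone has the higher rate in all 3 groups.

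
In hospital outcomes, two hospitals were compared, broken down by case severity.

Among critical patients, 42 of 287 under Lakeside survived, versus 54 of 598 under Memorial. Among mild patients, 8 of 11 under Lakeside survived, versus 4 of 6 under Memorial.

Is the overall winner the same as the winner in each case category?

Critical: Lakeside 42/287 = 14.6%, Memorial 54/598 = 9.0% → Lakeside
Mild: Lakeside 8/11 = 72.7%, Memorial 4/6 = 66.7% → Lakeside
Overall: Lakeside 50/298 = 16.8%, Memorial 58/604 = 9.6% → Lakeside
Lakeside wins overall and in every case group — no reversal.

Yes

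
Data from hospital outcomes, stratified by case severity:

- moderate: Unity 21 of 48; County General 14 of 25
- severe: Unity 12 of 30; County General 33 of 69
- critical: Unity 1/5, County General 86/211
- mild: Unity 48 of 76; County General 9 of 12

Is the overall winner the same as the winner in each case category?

No

Moderate: Unity 21/48 = 43.8%, County General 14/25 = 56.0% → County General
Severe: Unity 12/30 = 40.0%, County General 33/69 = 47.8% → County General
Critical: Unity 1/5 = 20.0%, County General 86/211 = 40.8% → County General
Mild: Unity 48/76 = 63.2%, County General 9/12 = 75.0% → County General
Overall: Unity 82/159 = 51.6%, County General 142/317 = 44.8% → Unity
County General wins each case group but Unity wins overall — the comparison reverses. County General's patients skew toward critical, which has a lower base rate.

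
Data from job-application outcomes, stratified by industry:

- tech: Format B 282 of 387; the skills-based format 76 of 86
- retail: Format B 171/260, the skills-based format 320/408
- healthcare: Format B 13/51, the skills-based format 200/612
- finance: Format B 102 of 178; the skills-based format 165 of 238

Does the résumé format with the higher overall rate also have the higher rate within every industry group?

No

Tech: Format B 282/387 = 72.9%, the skills-based format 76/86 = 88.4% → the skills-based format
Retail: Format B 171/260 = 65.8%, the skills-based format 320/408 = 78.4% → the skills-based format
Healthcare: Format B 13/51 = 25.5%, the skills-based format 200/612 = 32.7% → the skills-based format
Finance: Format B 102/178 = 57.3%, the skills-based format 165/238 = 69.3% → the skills-based format
Overall: Format B 568/876 = 64.8%, the skills-based format 761/1344 = 56.6% → Format B
The skills-based format wins each industry group but Format B wins overall — the comparison reverses. The skills-based format's applications skew toward healthcare, which has a lower base rate.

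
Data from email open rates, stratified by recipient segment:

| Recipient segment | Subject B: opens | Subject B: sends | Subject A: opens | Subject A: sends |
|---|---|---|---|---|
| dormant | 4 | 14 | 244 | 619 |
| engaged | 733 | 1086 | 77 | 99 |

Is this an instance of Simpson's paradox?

Dormant: Subject B 4/14 = 28.6%, Subject A 244/619 = 39.4% → Subject A
Engaged: Subject B 733/1086 = 67.5%, Subject A 77/99 = 77.8% → Subject A
Overall: Subject B 737/1100 = 67.0%, Subject A 321/718 = 44.7% → Subject B
Subject A wins each recipient group but Subject B wins overall — the comparison reverses. Subject A's sends skew toward dormant, which has a lower base rate.

Yes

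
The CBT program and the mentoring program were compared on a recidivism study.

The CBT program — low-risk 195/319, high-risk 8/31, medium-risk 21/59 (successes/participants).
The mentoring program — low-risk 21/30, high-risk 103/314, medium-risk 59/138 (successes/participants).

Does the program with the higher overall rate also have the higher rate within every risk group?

No

Low-risk: the CBT program 195/319 = 61.1%, the mentoring program 21/30 = 70.0% → the mentoring program
High-risk: the CBT program 8/31 = 25.8%, the mentoring program 103/314 = 32.8% → the mentoring program
Medium-risk: the CBT program 21/59 = 35.6%, the mentoring program 59/138 = 42.8% → the mentoring program
Overall: the CBT program 224/409 = 54.8%, the mentoring program 183/482 = 38.0% → the CBT program
The mentoring program wins each risk group but the CBT program wins overall — the comparison reverses. The mentoring program's participants skew toward high-risk, which has a lower base rate.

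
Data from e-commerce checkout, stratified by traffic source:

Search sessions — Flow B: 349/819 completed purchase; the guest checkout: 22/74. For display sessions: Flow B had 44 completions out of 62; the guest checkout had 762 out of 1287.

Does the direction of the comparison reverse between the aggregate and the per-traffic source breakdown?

Search: Flow B 349/819 = 42.6%, the guest checkout 22/74 = 29.7% → Flow B
Display: Flow B 44/62 = 71.0%, the guest checkout 762/1287 = 59.2% → Flow B
Overall: Flow B 393/881 = 44.6%, the guest checkout 784/1361 = 57.6% → the guest checkout
Flow B wins each traffic group but the guest checkout wins overall — the comparison reverses. Flow B's sessions skew toward search, which has a lower base rate.

Yes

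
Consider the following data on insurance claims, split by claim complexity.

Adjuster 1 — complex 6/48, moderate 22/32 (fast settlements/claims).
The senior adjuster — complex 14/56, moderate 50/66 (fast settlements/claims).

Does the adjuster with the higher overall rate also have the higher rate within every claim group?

Complex: Adjuster 1 6/48 = 12.5%, the senior adjuster 14/56 = 25.0% → the senior adjuster
Moderate: Adjuster 1 22/32 = 68.8%, the senior adjuster 50/66 = 75.8% → the senior adjuster
Overall: Adjuster 1 28/80 = 35.0%, the senior adjuster 64/122 = 52.5% → the senior adjuster
The senior adjuster wins overall and in every claim group — no reversal.

Yes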